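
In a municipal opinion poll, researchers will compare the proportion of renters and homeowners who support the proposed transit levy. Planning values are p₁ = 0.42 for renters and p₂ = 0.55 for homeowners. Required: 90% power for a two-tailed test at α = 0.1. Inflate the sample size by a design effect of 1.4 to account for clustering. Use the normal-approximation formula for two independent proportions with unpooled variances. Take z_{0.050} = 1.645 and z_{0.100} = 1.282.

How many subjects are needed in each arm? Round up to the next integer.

n = (z_{α/2} + z_β)² · [p₁(1−p₁) + p₂(1−p₂)] / (p₁ − p₂)²
  = (1.645 + 1.282)² · (0.42·0.58 + 0.55·0.45) / (-0.13)²
  = (2.927)² · (0.2436 + 0.2475) / 0.0169
  = 8.5673 · 0.4911 / 0.0169
  = 248.96
Design effect: 1.4 × 248.96 = 348.54.
Round up → n = 349 per group.

n = 349 per group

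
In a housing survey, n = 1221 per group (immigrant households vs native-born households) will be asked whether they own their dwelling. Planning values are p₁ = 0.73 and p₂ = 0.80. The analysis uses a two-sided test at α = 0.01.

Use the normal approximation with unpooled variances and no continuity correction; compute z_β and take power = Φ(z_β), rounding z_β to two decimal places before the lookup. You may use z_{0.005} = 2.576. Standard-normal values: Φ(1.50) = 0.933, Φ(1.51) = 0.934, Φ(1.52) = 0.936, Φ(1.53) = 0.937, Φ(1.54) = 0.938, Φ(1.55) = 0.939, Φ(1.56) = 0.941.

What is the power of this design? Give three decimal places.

z_β = |p₁−p₂|·√(n/[p₁q₁+p₂q₂]) − z_{α/2}
    = 0.07 · √(1221/0.3571) − 2.576
    = 0.07 · 58.4740 − 2.576
    = 4.0932 − 2.576 = 1.5172 → 1.52
Power = Φ(1.52) = 0.936.

Power ≈ 0.936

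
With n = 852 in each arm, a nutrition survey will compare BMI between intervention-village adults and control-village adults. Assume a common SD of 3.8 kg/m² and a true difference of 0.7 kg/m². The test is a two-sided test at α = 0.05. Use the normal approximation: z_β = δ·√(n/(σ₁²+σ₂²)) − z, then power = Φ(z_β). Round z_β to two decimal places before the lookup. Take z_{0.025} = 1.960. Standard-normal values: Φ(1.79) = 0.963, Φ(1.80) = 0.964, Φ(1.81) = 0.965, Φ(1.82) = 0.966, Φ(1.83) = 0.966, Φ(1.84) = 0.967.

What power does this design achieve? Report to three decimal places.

z_β = δ·√(n/(σ₁²+σ₂²)) − z_{α/2}
    = 0.7 · √(852/28.88) − 1.960
    = 0.7 · 5.43152 − 1.960
    = 3.8021 − 1.960 = 1.8421 → 1.84
Power = Φ(1.84) = 0.967.

Power ≈ 0.967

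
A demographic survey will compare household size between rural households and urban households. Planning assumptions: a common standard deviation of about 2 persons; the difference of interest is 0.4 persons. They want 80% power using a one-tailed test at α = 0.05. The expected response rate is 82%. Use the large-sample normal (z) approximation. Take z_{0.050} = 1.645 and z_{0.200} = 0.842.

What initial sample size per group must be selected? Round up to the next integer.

n = 378 per group

n = (z_α + z_β)² · (σ₁² + σ₂²) / δ²
  = (1.645 + 0.842)² · (2·2² = 8) / 0.4²
  = 6.1852 · 8 / 0.16
  = 309.26
Adjust for 82% response: 309.26 / 0.82 = 377.14.
Round up → n = 378 per group.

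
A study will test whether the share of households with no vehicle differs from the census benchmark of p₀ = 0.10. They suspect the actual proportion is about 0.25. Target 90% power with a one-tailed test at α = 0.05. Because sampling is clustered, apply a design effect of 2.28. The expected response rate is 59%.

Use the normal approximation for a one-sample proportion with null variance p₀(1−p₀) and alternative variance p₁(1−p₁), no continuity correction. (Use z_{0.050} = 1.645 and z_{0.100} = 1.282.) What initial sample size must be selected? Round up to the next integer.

n = 189

n = [z_α·√(p₀q₀) + z_β·√(p₁q₁)]² / (p₁ − p₀)²
  = [1.645·√(0.10·0.90) + 1.282·√(0.25·0.75)]² / (0.15)²
  = [1.645·0.3000 + 1.282·0.4330]² / 0.0225
  = [1.0486]² / 0.0225
  = 48.87
Design effect: 2.28 × 48.87 = 111.43.
Adjust for 59% response: 111.43 / 0.59 = 188.86.
Round up → n = 189.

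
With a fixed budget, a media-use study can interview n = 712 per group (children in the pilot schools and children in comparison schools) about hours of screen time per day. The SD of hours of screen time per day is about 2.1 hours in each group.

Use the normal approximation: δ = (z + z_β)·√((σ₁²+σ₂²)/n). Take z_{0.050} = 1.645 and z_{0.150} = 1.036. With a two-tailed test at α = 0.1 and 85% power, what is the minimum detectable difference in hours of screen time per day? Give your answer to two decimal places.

Minimum detectable difference ≈ 0.30 hours

δ = (z_{α/2} + z_β) · √((σ₁²+σ₂²)/n)
  = (1.645 + 1.036) · √(8.82/712)
  = 2.681 · √0.01239
  = 2.681 · 0.1113
  = 0.2984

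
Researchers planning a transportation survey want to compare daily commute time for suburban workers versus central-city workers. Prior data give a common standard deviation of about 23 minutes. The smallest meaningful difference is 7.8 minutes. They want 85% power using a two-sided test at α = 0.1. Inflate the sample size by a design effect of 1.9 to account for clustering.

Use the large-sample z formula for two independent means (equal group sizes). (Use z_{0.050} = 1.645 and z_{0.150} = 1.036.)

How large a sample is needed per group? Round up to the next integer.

n = (z_{α/2} + z_β)² · (σ₁² + σ₂²) / δ²
  = (1.645 + 1.036)² · (2·23² = 1058) / 7.8²
  = 7.1878 · 1058 / 60.84
  = 124.99
Design effect: 1.9 × 124.99 = 237.49.
Round up → n = 238 per group.

n = 238 per group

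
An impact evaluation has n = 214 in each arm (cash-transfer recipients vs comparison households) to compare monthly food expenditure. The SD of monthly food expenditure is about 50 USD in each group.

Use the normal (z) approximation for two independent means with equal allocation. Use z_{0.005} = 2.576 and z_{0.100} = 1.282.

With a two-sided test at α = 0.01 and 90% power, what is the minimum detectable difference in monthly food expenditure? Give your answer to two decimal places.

δ = (z_{α/2} + z_β) · √((σ₁²+σ₂²)/n)
  = (2.576 + 1.282) · √(5000/214)
  = 3.858 · √23.3645
  = 3.858 · 4.8337
  = 18.6483

Minimum detectable difference ≈ 18.65 USD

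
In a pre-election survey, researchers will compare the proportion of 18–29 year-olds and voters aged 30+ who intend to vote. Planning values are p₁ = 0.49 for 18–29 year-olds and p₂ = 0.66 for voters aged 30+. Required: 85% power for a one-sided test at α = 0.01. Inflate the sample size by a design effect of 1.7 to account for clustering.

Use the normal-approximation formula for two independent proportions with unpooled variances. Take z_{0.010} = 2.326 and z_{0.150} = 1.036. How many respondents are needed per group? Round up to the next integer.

n = (z_α + z_β)² · [p₁(1−p₁) + p₂(1−p₂)] / (p₁ − p₂)²
  = (2.326 + 1.036)² · (0.49·0.51 + 0.66·0.34) / (-0.17)²
  = (3.362)² · (0.2499 + 0.2244) / 0.0289
  = 11.3030 · 0.4743 / 0.0289
  = 185.50
Design effect: 1.7 × 185.50 = 315.35.
Round up → n = 316 per group.

n = 316 per group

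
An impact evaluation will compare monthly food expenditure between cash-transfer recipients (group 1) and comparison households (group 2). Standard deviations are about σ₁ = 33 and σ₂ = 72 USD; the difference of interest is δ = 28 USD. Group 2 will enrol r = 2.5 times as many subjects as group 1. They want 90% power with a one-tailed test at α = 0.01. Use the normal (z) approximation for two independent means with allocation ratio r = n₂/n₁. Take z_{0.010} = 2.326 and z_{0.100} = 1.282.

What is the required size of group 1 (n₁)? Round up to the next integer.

n₁ = 53

n₁ = (z_α + z_β)² · (σ₁² + σ₂²/r) / δ²
   = (2.326 + 1.282)² · (33² + 72²/2.5) / 28²
   = 13.0177 · (1089 + 2073.6) / 784
   = 13.0177 · 3162.6 / 784
   = 52.51
Round up → n₁ = 53; n₂ = r·n₁ = 2.5 × 53 = 133.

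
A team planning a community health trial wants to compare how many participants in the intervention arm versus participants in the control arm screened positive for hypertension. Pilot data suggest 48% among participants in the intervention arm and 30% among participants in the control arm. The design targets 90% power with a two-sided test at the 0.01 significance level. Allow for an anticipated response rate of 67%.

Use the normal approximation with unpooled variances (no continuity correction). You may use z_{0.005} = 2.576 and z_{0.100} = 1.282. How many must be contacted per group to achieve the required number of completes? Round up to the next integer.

n = (z_{α/2} + z_β)² · [p₁(1−p₁) + p₂(1−p₂)] / (p₁ − p₂)²
  = (2.576 + 1.282)² · (0.48·0.52 + 0.30·0.70) / (0.18)²
  = (3.858)² · (0.2496 + 0.2100) / 0.0324
  = 14.8842 · 0.4596 / 0.0324
  = 211.13
Adjust for 67% response: 211.13 / 0.67 = 315.13.
Round up → n = 316 per group.

n = 316 per group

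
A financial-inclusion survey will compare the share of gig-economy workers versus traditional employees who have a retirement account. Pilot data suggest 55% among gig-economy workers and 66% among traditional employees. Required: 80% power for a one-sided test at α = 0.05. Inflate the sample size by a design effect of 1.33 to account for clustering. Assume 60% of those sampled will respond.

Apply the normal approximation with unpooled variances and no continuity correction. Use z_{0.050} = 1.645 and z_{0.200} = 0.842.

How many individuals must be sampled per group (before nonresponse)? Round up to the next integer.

n = (z_α + z_β)² · [p₁(1−p₁) + p₂(1−p₂)] / (p₁ − p₂)²
  = (1.645 + 0.842)² · (0.55·0.45 + 0.66·0.34) / (-0.11)²
  = (2.487)² · (0.2475 + 0.2244) / 0.0121
  = 6.1852 · 0.4719 / 0.0121
  = 241.22
Design effect: 1.33 × 241.22 = 320.82.
Adjust for 60% response: 320.82 / 0.60 = 534.71.
Round up → n = 535 per group.

n = 535 per group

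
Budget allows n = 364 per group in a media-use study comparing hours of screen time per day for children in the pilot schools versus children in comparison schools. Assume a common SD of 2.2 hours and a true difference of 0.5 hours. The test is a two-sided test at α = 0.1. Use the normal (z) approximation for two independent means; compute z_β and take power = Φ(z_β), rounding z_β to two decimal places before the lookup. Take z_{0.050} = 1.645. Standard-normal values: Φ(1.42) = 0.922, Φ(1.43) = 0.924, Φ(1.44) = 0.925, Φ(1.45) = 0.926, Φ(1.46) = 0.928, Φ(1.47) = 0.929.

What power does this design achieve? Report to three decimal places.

Power ≈ 0.922

z_β = δ·√(n/(σ₁²+σ₂²)) − z_{α/2}
    = 0.5 · √(364/9.68) − 1.645
    = 0.5 · 6.13215 − 1.645
    = 3.0661 − 1.645 = 1.4211 → 1.42
Power = Φ(1.42) = 0.922.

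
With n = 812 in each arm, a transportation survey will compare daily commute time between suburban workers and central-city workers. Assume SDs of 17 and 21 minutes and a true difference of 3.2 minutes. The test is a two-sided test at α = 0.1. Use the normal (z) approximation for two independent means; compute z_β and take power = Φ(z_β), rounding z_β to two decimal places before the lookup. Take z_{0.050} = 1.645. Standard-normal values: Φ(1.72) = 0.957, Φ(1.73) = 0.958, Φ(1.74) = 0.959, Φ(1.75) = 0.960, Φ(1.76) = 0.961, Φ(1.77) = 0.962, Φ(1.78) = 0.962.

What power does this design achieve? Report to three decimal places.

z_β = δ·√(n/(σ₁²+σ₂²)) − z_{α/2}
    = 3.2 · √(812/730) − 1.645
    = 3.2 · 1.05467 − 1.645
    = 3.3749 − 1.645 = 1.7299 → 1.73
Power = Φ(1.73) = 0.958.

Power ≈ 0.958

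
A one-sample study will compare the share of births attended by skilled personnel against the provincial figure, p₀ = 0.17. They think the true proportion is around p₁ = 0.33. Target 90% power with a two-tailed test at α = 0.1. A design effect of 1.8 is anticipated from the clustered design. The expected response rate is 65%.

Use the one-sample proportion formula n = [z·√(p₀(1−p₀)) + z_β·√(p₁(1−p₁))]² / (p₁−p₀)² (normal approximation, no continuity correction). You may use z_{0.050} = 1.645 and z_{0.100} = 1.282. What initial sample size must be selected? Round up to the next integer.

n = [z_{α/2}·√(p₀q₀) + z_β·√(p₁q₁)]² / (p₁ − p₀)²
  = [1.645·√(0.17·0.83) + 1.282·√(0.33·0.67)]² / (0.16)²
  = [1.645·0.3756 + 1.282·0.4702]² / 0.0256
  = [1.2207]² / 0.0256
  = 58.21
Design effect: 1.8 × 58.21 = 104.78.
Adjust for 65% response: 104.78 / 0.65 = 161.20.
Round up → n = 162.

n = 162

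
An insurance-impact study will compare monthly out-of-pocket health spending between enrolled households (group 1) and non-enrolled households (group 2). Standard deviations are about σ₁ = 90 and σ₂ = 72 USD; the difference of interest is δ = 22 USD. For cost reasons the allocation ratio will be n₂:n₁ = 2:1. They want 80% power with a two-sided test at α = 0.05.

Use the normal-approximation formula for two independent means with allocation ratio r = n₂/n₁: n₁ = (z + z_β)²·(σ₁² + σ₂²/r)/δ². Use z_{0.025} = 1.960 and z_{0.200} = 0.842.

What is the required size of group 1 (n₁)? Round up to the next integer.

n₁ = 174

n₁ = (z_{α/2} + z_β)² · (σ₁² + σ₂²/r) / δ²
   = (1.960 + 0.842)² · (90² + 72²/2) / 22²
   = 7.8512 · (8100 + 2592) / 484
   = 7.8512 · 10692 / 484
   = 173.44
Round up → n₁ = 174; n₂ = r·n₁ = 2 × 174 = 348.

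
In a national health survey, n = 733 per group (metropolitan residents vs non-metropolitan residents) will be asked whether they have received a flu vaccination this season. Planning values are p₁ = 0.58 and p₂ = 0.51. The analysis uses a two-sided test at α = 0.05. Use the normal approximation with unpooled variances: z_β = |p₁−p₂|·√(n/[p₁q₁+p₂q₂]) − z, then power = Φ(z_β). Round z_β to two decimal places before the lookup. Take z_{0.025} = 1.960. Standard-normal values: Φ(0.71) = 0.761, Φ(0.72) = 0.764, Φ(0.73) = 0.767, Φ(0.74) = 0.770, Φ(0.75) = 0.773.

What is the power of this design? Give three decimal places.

z_β = |p₁−p₂|·√(n/[p₁q₁+p₂q₂]) − z_{α/2}
    = 0.07 · √(733/0.4935) − 1.960
    = 0.07 · 38.5397 − 1.960
    = 2.6978 − 1.960 = 0.7378 → 0.74
Power = Φ(0.74) = 0.770.

Power ≈ 0.770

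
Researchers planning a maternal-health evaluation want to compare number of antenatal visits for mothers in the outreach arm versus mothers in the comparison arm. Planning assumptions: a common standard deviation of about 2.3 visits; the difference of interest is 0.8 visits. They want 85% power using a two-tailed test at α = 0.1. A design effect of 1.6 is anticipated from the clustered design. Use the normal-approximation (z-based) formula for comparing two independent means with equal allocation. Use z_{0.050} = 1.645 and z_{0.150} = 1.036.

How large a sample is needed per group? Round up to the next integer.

n = 191 per group

n = (z_{α/2} + z_β)² · (σ₁² + σ₂²) / δ²
  = (1.645 + 1.036)² · (2·2.3² = 10.58) / 0.8²
  = 7.1878 · 10.58 / 0.64
  = 118.82
Design effect: 1.6 × 118.82 = 190.12.
Round up → n = 191 per group.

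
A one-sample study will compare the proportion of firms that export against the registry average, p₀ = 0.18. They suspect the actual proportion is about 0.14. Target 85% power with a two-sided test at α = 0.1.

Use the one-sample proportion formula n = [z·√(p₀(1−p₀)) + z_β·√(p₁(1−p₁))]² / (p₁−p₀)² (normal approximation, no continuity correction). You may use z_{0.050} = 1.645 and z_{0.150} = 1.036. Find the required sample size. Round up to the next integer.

n = [z_{α/2}·√(p₀q₀) + z_β·√(p₁q₁)]² / (p₁ − p₀)²
  = [1.645·√(0.18·0.82) + 1.036·√(0.14·0.86)]² / (-0.04)²
  = [1.645·0.3842 + 1.036·0.3470]² / 0.0016
  = [0.9915]² / 0.0016
  = 614.38
Round up → n = 615.

n = 615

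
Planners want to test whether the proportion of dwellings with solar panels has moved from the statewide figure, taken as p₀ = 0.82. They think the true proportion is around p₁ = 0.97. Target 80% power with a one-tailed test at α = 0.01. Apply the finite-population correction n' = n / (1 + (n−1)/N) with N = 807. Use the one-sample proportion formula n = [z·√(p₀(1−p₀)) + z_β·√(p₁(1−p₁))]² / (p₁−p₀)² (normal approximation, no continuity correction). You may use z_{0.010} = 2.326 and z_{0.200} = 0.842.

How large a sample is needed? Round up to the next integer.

n = 46

n = [z_α·√(p₀q₀) + z_β·√(p₁q₁)]² / (p₁ − p₀)²
  = [2.326·√(0.82·0.18) + 0.842·√(0.97·0.03)]² / (0.15)²
  = [2.326·0.3842 + 0.842·0.1706]² / 0.0225
  = [1.0373]² / 0.0225
  = 47.82
Finite-population correction (N = 807): 47.82 / (1 + (47.82 − 1)/807) = 45.20.
Round up → n = 46.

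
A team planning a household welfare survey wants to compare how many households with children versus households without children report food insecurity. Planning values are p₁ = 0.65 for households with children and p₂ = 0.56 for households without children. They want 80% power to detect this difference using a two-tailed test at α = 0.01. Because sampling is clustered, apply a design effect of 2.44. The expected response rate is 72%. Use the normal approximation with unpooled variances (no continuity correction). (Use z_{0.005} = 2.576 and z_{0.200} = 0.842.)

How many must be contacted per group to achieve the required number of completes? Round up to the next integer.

n = 2317 per group

n = (z_{α/2} + z_β)² · [p₁(1−p₁) + p₂(1−p₂)] / (p₁ − p₂)²
  = (2.576 + 0.842)² · (0.65·0.35 + 0.56·0.44) / (0.09)²
  = (3.418)² · (0.2275 + 0.2464) / 0.0081
  = 11.6827 · 0.4739 / 0.0081
  = 683.51
Design effect: 2.44 × 683.51 = 1667.77.
Adjust for 72% response: 1667.77 / 0.72 = 2316.34.
Round up → n = 2317 per group.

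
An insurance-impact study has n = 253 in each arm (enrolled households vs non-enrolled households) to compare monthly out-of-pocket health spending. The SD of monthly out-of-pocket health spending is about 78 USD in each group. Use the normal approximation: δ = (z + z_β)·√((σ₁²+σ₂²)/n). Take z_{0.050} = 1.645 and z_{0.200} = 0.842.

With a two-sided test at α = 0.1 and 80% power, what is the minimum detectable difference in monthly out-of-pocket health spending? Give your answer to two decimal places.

Minimum detectable difference ≈ 17.25 USD

δ = (z_{α/2} + z_β) · √((σ₁²+σ₂²)/n)
  = (1.645 + 0.842) · √(12168/253)
  = 2.487 · √48.0949
  = 2.487 · 6.9350
  = 17.2475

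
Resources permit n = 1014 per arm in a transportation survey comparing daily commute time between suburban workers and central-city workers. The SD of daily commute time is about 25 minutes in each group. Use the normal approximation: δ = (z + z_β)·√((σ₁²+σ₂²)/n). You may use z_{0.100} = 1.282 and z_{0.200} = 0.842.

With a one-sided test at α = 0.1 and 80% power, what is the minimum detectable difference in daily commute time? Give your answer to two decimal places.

δ = (z_α + z_β) · √((σ₁²+σ₂²)/n)
  = (1.282 + 0.842) · √(1250/1014)
  = 2.124 · √1.2327
  = 2.124 · 1.1103
  = 2.3583

Minimum detectable difference ≈ 2.36 minutes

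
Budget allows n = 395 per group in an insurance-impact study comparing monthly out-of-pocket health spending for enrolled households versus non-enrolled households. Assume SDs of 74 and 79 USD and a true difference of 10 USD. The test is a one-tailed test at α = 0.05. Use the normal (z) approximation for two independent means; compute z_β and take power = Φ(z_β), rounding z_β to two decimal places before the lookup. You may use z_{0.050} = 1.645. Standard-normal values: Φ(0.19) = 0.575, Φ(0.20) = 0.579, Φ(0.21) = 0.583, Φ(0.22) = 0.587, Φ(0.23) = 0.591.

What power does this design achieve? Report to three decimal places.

Power ≈ 0.575

z_β = δ·√(n/(σ₁²+σ₂²)) − z_α
    = 10 · √(395/11717) − 1.645
    = 10 · 0.18361 − 1.645
    = 1.8361 − 1.645 = 0.1911 → 0.19
Power = Φ(0.19) = 0.575.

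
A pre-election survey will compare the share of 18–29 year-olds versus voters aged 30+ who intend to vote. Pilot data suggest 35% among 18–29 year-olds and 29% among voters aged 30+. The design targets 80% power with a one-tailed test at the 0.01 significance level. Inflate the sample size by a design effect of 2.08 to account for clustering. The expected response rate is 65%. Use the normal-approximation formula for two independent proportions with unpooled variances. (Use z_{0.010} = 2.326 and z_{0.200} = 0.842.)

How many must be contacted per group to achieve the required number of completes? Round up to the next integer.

n = 3867 per group

n = (z_α + z_β)² · [p₁(1−p₁) + p₂(1−p₂)] / (p₁ − p₂)²
  = (2.326 + 0.842)² · (0.35·0.65 + 0.29·0.71) / (0.06)²
  = (3.168)² · (0.2275 + 0.2059) / 0.0036
  = 10.0362 · 0.4334 / 0.0036
  = 1208.25
Design effect: 2.08 × 1208.25 = 2513.16.
Adjust for 65% response: 2513.16 / 0.65 = 3866.40.
Round up → n = 3867 per group.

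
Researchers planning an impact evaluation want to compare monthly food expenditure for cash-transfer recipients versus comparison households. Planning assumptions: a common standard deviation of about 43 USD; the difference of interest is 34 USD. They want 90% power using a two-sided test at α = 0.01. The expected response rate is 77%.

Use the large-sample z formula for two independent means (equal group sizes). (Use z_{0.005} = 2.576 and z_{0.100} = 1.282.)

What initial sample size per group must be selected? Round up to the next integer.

n = (z_{α/2} + z_β)² · (σ₁² + σ₂²) / δ²
  = (2.576 + 1.282)² · (2·43² = 3698) / 34²
  = 14.8842 · 3698 / 1156
  = 47.61
Adjust for 77% response: 47.61 / 0.77 = 61.84.
Round up → n = 62 per group.

n = 62 per group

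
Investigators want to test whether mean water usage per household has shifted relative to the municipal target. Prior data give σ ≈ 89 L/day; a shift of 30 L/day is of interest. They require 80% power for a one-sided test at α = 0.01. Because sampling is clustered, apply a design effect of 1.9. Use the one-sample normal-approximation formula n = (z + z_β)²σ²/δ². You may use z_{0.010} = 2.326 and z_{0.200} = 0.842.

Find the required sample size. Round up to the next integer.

n = (z_α + z_β)² · σ² / δ²
  = (2.326 + 0.842)² · 89² / 30²
  = 10.0362 · 7921 / 900
  = 88.33
Design effect: 1.9 × 88.33 = 167.83.
Round up → n = 168.

n = 168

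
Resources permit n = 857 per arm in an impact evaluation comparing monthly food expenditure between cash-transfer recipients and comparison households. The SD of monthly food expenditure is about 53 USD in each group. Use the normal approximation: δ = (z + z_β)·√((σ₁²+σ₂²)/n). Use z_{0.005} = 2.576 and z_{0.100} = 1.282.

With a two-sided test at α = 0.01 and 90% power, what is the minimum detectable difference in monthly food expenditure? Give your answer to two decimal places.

δ = (z_{α/2} + z_β) · √((σ₁²+σ₂²)/n)
  = (2.576 + 1.282) · √(5618/857)
  = 3.858 · √6.5554
  = 3.858 · 2.5604
  = 9.8779

Minimum detectable difference ≈ 9.88 USD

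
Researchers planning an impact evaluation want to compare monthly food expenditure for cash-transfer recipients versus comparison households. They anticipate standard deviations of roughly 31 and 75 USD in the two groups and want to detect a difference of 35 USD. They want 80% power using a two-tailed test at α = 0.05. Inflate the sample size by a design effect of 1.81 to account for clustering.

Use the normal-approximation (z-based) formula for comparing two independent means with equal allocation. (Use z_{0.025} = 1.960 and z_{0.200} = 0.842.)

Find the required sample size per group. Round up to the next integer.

n = (z_{α/2} + z_β)² · (σ₁² + σ₂²) / δ²
  = (1.960 + 0.842)² · (31² + 75² = 6586) / 35²
  = 7.8512 · 6586 / 1225
  = 42.21
Design effect: 1.81 × 42.21 = 76.40.
Round up → n = 77 per group.

n = 77 per group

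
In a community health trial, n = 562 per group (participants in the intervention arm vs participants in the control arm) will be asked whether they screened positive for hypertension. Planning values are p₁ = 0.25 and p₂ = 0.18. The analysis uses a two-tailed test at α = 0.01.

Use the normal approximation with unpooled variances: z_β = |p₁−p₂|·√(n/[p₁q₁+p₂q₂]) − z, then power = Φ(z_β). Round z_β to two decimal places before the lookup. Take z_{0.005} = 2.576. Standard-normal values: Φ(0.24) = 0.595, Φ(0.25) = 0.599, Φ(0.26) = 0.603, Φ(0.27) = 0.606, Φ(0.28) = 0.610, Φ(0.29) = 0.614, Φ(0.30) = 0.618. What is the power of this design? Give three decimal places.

z_β = |p₁−p₂|·√(n/[p₁q₁+p₂q₂]) − z_{α/2}
    = 0.07 · √(562/0.3351) − 2.576
    = 0.07 · 40.9525 − 2.576
    = 2.8667 − 2.576 = 0.2907 → 0.29
Power = Φ(0.29) = 0.614.

Power ≈ 0.614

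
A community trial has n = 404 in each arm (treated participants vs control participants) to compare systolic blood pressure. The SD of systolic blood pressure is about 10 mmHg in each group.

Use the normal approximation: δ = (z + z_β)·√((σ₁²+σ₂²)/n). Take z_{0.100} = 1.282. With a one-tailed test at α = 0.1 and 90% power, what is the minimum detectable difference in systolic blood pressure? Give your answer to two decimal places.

Minimum detectable difference ≈ 1.80 mmHg

δ = (z_α + z_β) · √((σ₁²+σ₂²)/n)
  = (1.282 + 1.282) · √(200/404)
  = 2.564 · √0.49505
  = 2.564 · 0.7036
  = 1.8040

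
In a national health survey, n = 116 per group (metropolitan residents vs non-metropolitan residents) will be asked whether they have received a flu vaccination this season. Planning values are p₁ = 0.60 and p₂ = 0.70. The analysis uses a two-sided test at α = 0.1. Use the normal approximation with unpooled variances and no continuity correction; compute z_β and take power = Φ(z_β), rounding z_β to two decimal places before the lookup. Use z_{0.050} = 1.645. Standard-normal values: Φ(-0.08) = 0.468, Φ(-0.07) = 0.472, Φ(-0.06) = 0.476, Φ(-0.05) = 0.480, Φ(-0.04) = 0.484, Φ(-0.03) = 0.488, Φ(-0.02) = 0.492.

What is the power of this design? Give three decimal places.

z_β = |p₁−p₂|·√(n/[p₁q₁+p₂q₂]) − z_{α/2}
    = 0.10 · √(116/0.4500) − 1.645
    = 0.10 · 16.0555 − 1.645
    = 1.6055 − 1.645 = -0.0395 → -0.04
Power = Φ(-0.04) = 0.484.

Power ≈ 0.484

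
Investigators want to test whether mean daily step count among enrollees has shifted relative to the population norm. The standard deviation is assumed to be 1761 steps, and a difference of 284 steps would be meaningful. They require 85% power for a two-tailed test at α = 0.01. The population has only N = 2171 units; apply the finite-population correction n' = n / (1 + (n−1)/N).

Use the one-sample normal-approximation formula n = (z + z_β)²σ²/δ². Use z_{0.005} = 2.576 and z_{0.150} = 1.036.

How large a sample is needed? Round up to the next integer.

n = 408

n = (z_{α/2} + z_β)² · σ² / δ²
  = (2.576 + 1.036)² · 1761² / 284²
  = 13.0465 · 3101121 / 80656
  = 501.62
Finite-population correction (N = 2171): 501.62 / (1 + (501.62 − 1)/2171) = 407.63.
Round up → n = 408.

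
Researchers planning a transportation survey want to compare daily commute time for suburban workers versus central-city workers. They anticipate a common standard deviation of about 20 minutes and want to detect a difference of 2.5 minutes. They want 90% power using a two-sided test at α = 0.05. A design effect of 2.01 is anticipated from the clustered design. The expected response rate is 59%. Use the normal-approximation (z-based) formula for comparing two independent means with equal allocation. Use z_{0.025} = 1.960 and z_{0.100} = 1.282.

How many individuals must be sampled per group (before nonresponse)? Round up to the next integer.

n = (z_{α/2} + z_β)² · (σ₁² + σ₂²) / δ²
  = (1.960 + 1.282)² · (2·20² = 800) / 2.5²
  = 10.5106 · 800 / 6.25
  = 1345.35
Design effect: 2.01 × 1345.35 = 2704.16.
Adjust for 59% response: 2704.16 / 0.59 = 4583.32.
Round up → n = 4584 per group.

n = 4584 per group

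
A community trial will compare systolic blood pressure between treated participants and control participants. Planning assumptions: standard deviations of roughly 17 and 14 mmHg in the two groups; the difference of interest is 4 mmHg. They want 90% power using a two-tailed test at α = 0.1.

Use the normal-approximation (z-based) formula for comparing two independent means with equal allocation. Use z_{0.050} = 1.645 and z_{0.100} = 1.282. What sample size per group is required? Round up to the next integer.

n = 260 per group

n = (z_{α/2} + z_β)² · (σ₁² + σ₂²) / δ²
  = (1.645 + 1.282)² · (17² + 14² = 485) / 4²
  = 8.5673 · 485 / 16
  = 259.70
Round up → n = 260 per group.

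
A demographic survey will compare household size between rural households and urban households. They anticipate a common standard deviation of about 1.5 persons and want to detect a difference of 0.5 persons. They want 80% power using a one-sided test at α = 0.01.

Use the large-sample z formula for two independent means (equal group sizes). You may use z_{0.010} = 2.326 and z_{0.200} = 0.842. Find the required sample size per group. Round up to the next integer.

n = (z_α + z_β)² · (σ₁² + σ₂²) / δ²
  = (2.326 + 0.842)² · (2·1.5² = 4.5) / 0.5²
  = 10.0362 · 4.5 / 0.25
  = 180.65
Round up → n = 181 per group.

n = 181 per group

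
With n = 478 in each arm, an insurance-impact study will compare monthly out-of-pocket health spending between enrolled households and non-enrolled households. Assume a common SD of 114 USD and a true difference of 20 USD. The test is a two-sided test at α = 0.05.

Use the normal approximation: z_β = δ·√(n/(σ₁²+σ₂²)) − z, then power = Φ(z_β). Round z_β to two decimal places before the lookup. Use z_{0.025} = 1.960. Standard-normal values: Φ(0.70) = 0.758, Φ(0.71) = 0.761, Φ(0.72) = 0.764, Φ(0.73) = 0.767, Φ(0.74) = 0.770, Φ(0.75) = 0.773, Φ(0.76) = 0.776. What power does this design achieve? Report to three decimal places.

z_β = δ·√(n/(σ₁²+σ₂²)) − z_{α/2}
    = 20 · √(478/25992) − 1.960
    = 20 · 0.13561 − 1.960
    = 2.7122 − 1.960 = 0.7522 → 0.75
Power = Φ(0.75) = 0.773.

Power ≈ 0.773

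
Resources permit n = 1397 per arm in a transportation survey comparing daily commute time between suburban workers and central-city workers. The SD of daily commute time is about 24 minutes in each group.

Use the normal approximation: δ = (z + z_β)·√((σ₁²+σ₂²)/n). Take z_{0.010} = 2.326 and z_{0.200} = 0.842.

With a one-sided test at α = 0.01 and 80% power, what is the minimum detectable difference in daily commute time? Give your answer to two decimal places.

δ = (z_α + z_β) · √((σ₁²+σ₂²)/n)
  = (2.326 + 0.842) · √(1152/1397)
  = 3.168 · √0.82462
  = 3.168 · 0.9081
  = 2.8768

Minimum detectable difference ≈ 2.88 minutes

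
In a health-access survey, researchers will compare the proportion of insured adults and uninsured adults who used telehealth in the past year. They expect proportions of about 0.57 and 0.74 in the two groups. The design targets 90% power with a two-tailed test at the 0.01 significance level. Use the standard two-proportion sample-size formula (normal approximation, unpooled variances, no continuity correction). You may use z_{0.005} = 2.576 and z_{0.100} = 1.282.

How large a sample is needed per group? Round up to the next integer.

n = (z_{α/2} + z_β)² · [p₁(1−p₁) + p₂(1−p₂)] / (p₁ − p₂)²
  = (2.576 + 1.282)² · (0.57·0.43 + 0.74·0.26) / (-0.17)²
  = (3.858)² · (0.2451 + 0.1924) / 0.0289
  = 14.8842 · 0.4375 / 0.0289
  = 225.32
Round up → n = 226 per group.

n = 226 per group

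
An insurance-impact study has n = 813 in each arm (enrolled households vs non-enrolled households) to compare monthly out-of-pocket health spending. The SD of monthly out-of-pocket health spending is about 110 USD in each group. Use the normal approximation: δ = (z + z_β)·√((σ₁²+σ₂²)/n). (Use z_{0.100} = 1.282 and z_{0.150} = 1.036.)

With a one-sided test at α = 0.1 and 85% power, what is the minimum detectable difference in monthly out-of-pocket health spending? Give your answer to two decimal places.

δ = (z_α + z_β) · √((σ₁²+σ₂²)/n)
  = (1.282 + 1.036) · √(24200/813)
  = 2.318 · √29.7663
  = 2.318 · 5.4558
  = 12.6467

Minimum detectable difference ≈ 12.65 USD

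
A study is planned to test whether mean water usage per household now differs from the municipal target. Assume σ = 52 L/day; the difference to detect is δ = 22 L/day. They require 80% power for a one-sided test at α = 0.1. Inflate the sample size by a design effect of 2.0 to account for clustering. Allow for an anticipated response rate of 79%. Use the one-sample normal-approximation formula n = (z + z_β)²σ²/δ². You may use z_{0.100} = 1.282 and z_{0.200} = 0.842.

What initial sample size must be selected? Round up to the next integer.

n = 64

n = (z_α + z_β)² · σ² / δ²
  = (1.282 + 0.842)² · 52² / 22²
  = 4.5114 · 2704 / 484
  = 25.20
Design effect: 2.0 × 25.20 = 50.41.
Adjust for 79% response: 50.41 / 0.79 = 63.81.
Round up → n = 64.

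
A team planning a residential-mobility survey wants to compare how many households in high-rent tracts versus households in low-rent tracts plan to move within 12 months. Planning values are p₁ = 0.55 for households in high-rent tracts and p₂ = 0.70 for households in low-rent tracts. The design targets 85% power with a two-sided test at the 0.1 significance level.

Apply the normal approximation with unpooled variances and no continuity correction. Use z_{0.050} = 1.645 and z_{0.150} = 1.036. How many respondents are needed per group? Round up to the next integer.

n = 147 per group

n = (z_{α/2} + z_β)² · [p₁(1−p₁) + p₂(1−p₂)] / (p₁ − p₂)²
  = (1.645 + 1.036)² · (0.55·0.45 + 0.70·0.30) / (-0.15)²
  = (2.681)² · (0.2475 + 0.2100) / 0.0225
  = 7.1878 · 0.4575 / 0.0225
  = 146.15
Round up → n = 147 per group.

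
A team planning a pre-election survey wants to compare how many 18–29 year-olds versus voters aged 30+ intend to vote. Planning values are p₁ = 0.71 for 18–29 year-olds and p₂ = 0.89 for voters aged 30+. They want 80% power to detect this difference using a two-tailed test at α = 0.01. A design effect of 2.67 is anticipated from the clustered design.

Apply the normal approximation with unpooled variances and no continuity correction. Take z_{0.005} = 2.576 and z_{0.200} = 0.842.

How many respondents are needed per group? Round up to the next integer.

n = 293 per group

n = (z_{α/2} + z_β)² · [p₁(1−p₁) + p₂(1−p₂)] / (p₁ − p₂)²
  = (2.576 + 0.842)² · (0.71·0.29 + 0.89·0.11) / (-0.18)²
  = (3.418)² · (0.2059 + 0.0979) / 0.0324
  = 11.6827 · 0.3038 / 0.0324
  = 109.54
Design effect: 2.67 × 109.54 = 292.48.
Round up → n = 293 per group.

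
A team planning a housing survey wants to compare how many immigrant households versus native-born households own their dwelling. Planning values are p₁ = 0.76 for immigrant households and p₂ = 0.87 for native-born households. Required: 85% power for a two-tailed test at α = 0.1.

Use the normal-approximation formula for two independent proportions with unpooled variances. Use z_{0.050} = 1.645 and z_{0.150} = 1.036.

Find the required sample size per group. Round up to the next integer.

n = 176 per group

n = (z_{α/2} + z_β)² · [p₁(1−p₁) + p₂(1−p₂)] / (p₁ − p₂)²
  = (1.645 + 1.036)² · (0.76·0.24 + 0.87·0.13) / (-0.11)²
  = (2.681)² · (0.1824 + 0.1131) / 0.0121
  = 7.1878 · 0.2955 / 0.0121
  = 175.54
Round up → n = 176 per group.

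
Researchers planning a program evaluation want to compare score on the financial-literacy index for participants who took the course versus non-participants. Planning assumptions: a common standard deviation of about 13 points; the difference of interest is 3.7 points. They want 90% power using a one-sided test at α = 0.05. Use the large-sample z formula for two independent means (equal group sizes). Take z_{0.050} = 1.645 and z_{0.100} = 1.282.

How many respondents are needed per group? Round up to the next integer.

n = 212 per group

n = (z_α + z_β)² · (σ₁² + σ₂²) / δ²
  = (1.645 + 1.282)² · (2·13² = 338) / 3.7²
  = 8.5673 · 338 / 13.69
  = 211.52
Round up → n = 212 per group.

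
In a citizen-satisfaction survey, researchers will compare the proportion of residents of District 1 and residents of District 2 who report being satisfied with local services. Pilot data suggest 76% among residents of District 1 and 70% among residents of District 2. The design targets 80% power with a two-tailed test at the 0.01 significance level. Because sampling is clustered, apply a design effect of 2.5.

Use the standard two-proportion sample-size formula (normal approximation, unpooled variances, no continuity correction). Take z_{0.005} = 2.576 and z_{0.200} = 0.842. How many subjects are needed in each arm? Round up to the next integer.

n = (z_{α/2} + z_β)² · [p₁(1−p₁) + p₂(1−p₂)] / (p₁ − p₂)²
  = (2.576 + 0.842)² · (0.76·0.24 + 0.70·0.30) / (0.06)²
  = (3.418)² · (0.1824 + 0.2100) / 0.0036
  = 11.6827 · 0.3924 / 0.0036
  = 1273.42
Design effect: 2.5 × 1273.42 = 3183.54.
Round up → n = 3184 per group.

n = 3184 per group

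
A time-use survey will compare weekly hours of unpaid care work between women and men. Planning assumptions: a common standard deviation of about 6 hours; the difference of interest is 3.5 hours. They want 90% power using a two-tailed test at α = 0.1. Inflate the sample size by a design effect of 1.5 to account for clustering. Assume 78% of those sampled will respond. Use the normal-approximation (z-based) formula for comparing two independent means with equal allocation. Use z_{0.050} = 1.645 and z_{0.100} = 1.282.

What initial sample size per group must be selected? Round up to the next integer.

n = 97 per group

n = (z_{α/2} + z_β)² · (σ₁² + σ₂²) / δ²
  = (1.645 + 1.282)² · (2·6² = 72) / 3.5²
  = 8.5673 · 72 / 12.25
  = 50.35
Design effect: 1.5 × 50.35 = 75.53.
Adjust for 78% response: 75.53 / 0.78 = 96.84.
Round up → n = 97 per group.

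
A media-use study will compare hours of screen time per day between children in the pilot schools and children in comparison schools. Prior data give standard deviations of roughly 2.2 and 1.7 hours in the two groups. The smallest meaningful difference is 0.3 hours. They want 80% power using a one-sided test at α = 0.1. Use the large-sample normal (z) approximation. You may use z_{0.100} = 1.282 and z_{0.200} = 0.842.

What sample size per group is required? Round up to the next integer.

n = (z_α + z_β)² · (σ₁² + σ₂²) / δ²
  = (1.282 + 0.842)² · (2.2² + 1.7² = 7.73) / 0.3²
  = 4.5114 · 7.73 / 0.09
  = 387.48
Round up → n = 388 per group.

n = 388 per group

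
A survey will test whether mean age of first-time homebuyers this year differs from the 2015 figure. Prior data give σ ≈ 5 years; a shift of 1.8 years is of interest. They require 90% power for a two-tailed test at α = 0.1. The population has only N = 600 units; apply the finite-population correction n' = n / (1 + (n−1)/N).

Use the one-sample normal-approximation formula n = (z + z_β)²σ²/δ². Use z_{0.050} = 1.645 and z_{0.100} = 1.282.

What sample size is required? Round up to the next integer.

n = 60

n = (z_{α/2} + z_β)² · σ² / δ²
  = (1.645 + 1.282)² · 5² / 1.8²
  = 8.5673 · 25 / 3.24
  = 66.11
Finite-population correction (N = 600): 66.11 / (1 + (66.11 − 1)/600) = 59.63.
Round up → n = 60.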